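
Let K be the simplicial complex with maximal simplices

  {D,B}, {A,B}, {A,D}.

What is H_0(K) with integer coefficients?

H_0 ≅ Z.

Fix the vertex order A < B < D and write every simplex with vertices in increasing order. Then dim K = 1 and the simplices of K are:

  0-simplices (3): A, B, D
  1-simplices (3): AB, AD, BD

so the chain groups are C_0 ≅ Z^3, C_1 ≅ Z^3.

Boundary ∂_1: C_1 → C_0 sends each edge [p,q] (with p < q) to q − p.
As a 3×3 matrix over Z this has rank 2, with invariant factors (1,1).

Reading off H_k = ker ∂_k / im ∂_{k+1}:

  H_0: rank C_0 − rank ∂_1 = 3 − 2 = 1, and the invariant factors of ∂_1 are all 1, so H_0 = Z.

(K is a triangulation of the circle S^1.)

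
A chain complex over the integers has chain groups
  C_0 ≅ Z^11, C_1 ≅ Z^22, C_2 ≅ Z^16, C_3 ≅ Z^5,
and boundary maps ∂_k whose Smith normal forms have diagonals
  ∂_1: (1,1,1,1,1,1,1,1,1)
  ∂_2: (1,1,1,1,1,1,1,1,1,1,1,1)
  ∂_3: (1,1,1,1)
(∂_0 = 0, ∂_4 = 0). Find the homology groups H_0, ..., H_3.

H_0 = Z^2,  H_1 = Z,  H_2 = 0,  H_3 = Z.

H_0: b_0 = 11 − 0 − 9 = 2; torsion from ∂_1 factors > 1: none. So H_0 = Z^2.
H_1: b_1 = 22 − 9 − 12 = 1; torsion from ∂_2 factors > 1: none. So H_1 = Z.
H_2: b_2 = 16 − 12 − 4 = 0; torsion from ∂_3 factors > 1: none. So H_2 = 0.
H_3: b_3 = 5 − 4 − 0 = 1; torsion from ∂_4 factors > 1: none. So H_3 = Z.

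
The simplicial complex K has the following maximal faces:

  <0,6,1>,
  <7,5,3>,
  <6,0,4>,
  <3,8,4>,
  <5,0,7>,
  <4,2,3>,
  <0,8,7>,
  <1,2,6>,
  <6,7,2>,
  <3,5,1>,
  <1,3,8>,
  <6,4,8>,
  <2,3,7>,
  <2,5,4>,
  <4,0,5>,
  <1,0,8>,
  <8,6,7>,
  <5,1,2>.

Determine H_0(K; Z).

H_0 ≅ Z.

Fix the vertex order 0 < 1 < 2 < 3 < 4 < 5 < 6 < 7 < 8 and write every simplex with vertices in increasing order. Then dim K = 2 and the simplices of K are:

  0-simplices (9): [0], [1], [2], [3], [4], [5], [6], [7], [8]
  1-simplices (27): (27 of them)
  2-simplices (18): [0,1,6], [0,1,8], [0,4,5], [0,4,6], [0,5,7], [0,7,8], [1,2,5], [1,2,6], [1,3,5], [1,3,8], [2,3,4], [2,3,7], [2,4,5], [2,6,7], [3,4,8], [3,5,7], [4,6,8], [6,7,8]

Hence C_0 ≅ Z^9, C_1 ≅ Z^27, C_2 ≅ Z^18.

Boundary ∂_1: C_1 → C_0 sends each edge [p,q] (with p < q) to q − p. For instance
  ∂[2,7] = [7] − [2].
This gives a 9×27 integer matrix of rank 8; reducing to Smith normal form yields diagonal entries (1,1,1,1,1,1,1,1).

Boundary ∂_2: C_2 → C_1 maps a triangle to the signed sum of its edges. For instance
  ∂[2,4,5] = [4,5] − [2,5] + [2,4],
  ∂[6,7,8] = [7,8] − [6,8] + [6,7].
The resulting 27×18 matrix has rank 18, and its Smith normal form has invariant factors (1,1,1,1,1,1,1,1,1,1,1,1,1,1,1,1,1,2).

Reading off H_k = ker ∂_k / im ∂_{k+1}:

  H_0: rank C_0 − rank ∂_1 = 9 − 8 = 1, and the invariant factors of ∂_1 are all 1, so H_0 ≅ Z.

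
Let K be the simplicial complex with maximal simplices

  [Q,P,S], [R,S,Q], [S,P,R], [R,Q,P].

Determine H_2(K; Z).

H_2 = Z.

We work with the vertex ordering P < Q < R < S. The simplices of K, each written with vertices in increasing order, are:

  0-simplices (4): P, Q, R, S
  1-simplices (6): PQ, PR, PS, QR, QS, RS
  2-simplices (4): PQR, PQS, PRS, QRS

so the chain groups are C_0 ≅ Z^4, C_1 ≅ Z^6, C_2 ≅ Z^4.

∂_1: C_1 → C_0 maps an edge to its endpoints' difference, ∂[p,q] = q − p. For instance
  ∂PQ = Q − P.
The resulting 4×6 matrix has rank 3, and its Smith normal form has invariant factors (1,1,1).

Boundary ∂_2: C_2 → C_1 acts by ∂[p,q,r] = [q,r] − [p,r] + [p,q]. For instance
  ∂PQS = QS − PS + PQ,
  ∂PQR = QR − PR + PQ.
The 6×4 boundary matrix has rank 3 and Smith normal form diag(1,1,1).

Reading off H_k = ker ∂_k / im ∂_{k+1}:

  H_2: rank ker ∂_2 − rank ∂_3 = (4 − 3) − 0 = 1, and there is no ∂_3, so H_2 = Z.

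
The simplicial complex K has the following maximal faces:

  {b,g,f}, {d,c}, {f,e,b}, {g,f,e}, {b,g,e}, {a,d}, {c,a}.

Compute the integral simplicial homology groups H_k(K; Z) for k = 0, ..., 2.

H_0 ≅ Z^2,  H_1 ≅ Z,  H_2 ≅ Z.

Fix the vertex order a < b < c < d < e < f < g and write every simplex with vertices in increasing order. Then dim K = 2 and the simplices of K are:

  0-simplices (7): a, b, c, d, e, f, g
  1-simplices (9): ac, ad, be, bf, bg, cd, ef, eg, fg
  2-simplices (4): bef, beg, bfg, efg

Hence C_0 ≅ Z^7, C_1 ≅ Z^9, C_2 ≅ Z^4.

The boundary map ∂_1: C_1 → C_0 sends each edge [p,q] (with p < q) to q − p. For instance
  ∂eg = g − e.
This gives a 7×9 integer matrix of rank 5; reducing to Smith normal form yields diagonal entries (1,1,1,1,1).

The boundary map ∂_2: C_2 → C_1 maps a triangle to the signed sum of its edges. For instance
  ∂beg = eg − bg + be,
  ∂bfg = fg − bg + bf.
As a 9×4 matrix over Z this has rank 3, with invariant factors (1,1,1).

From H_k ≅ ker(∂_k) / im(∂_{k+1}) we obtain:

  H_0: rank C_0 − rank ∂_1 = 7 − 5 = 2, and the invariant factors of ∂_1 are all 1, so H_0 = Z^2.
  H_1: rank ker ∂_1 − rank ∂_2 = (9 − 5) − 3 = 1, and the invariant factors of ∂_2 are all 1, so H_1 = Z.
  H_2: rank ker ∂_2 − rank ∂_3 = (4 − 3) − 0 = 1, and there is no ∂_3, so H_2 = Z.

As a check, the Euler characteristic is 7 − 9 + 4 = 2, which agrees with 2 − 1 + 1 = 2.
(K is a triangulation of the disjoint union of the 2-sphere S^2 and the circle S^1.)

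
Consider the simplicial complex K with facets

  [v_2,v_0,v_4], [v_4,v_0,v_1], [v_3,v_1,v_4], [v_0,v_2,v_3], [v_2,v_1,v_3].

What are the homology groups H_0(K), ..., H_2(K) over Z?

Take the total order v_0 < v_1 < v_2 < v_3 < v_4 on the vertex set. Then K (dimension 2) consists of the simplices:

  0-simplices (5): [v_0], [v_1], [v_2], [v_3], [v_4]
  1-simplices (10): [v_0,v_1], [v_0,v_2], [v_0,v_3], [v_0,v_4], [v_1,v_2], [v_1,v_3], [v_1,v_4], [v_2,v_3], [v_2,v_4], [v_3,v_4]
  2-simplices (5): [v_0,v_1,v_4], [v_0,v_2,v_3], [v_0,v_2,v_4], [v_1,v_2,v_3], [v_1,v_3,v_4]

so the chain groups are C_0 ≅ Z^5, C_1 ≅ Z^10, C_2 ≅ Z^5.

Boundary ∂_1: C_1 → C_0 sends each edge [p,q] (with p < q) to q − p. For instance
  ∂[v_0,v_2] = [v_2] − [v_0].
The 5×10 boundary matrix has rank 4 and Smith normal form diag(1,1,1,1).

The boundary map ∂_2: C_2 → C_1 maps a triangle to the signed sum of its edges. For instance
  ∂[v_1,v_2,v_3] = [v_2,v_3] − [v_1,v_3] + [v_1,v_2],
  ∂[v_0,v_2,v_4] = [v_2,v_4] − [v_0,v_4] + [v_0,v_2].
As a 10×5 matrix over Z this has rank 5, with invariant factors (1,1,1,1,1).

Computing H_k = (kernel of ∂_k) / (image of ∂_{k+1}):

  H_0: rank C_0 − rank ∂_1 = 5 − 4 = 1, and the invariant factors of ∂_1 are all 1, so H_0 = Z.
  H_1: rank ker ∂_1 − rank ∂_2 = (10 − 4) − 5 = 1, and the invariant factors of ∂_2 are all 1, so H_1 = Z.
  H_2: rank ker ∂_2 − rank ∂_3 = (5 − 5) − 0 = 0, and there is no ∂_3, so H_2 = 0.

H_0 ≅ Z,  H_1 ≅ Z,  H_2 = 0.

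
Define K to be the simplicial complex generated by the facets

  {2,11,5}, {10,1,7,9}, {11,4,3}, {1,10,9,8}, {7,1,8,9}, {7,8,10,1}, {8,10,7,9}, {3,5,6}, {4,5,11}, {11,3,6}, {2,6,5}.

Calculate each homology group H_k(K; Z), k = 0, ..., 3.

H_0 ≅ Z^2,  H_1 ≅ Z,  H_2 = 0,  H_3 ≅ Z.

Fix the vertex order 1 < 2 < 3 < 4 < 5 < 6 < 7 < 8 < 9 < 10 < 11 and write every simplex with vertices in increasing order. Then dim K = 3 and the simplices of K are:

  0-simplices (11): [1], [2], [3], [4], [5], [6], [7], [8], [9], [10], [11]
  1-simplices (22): (22 of them)
  2-simplices (16): [1,7,8], [1,7,9], [1,7,10], [1,8,9], [1,8,10], [1,9,10], [2,5,6], [2,5,11], [3,4,11], [3,5,6], [3,6,11], [4,5,11], [7,8,9], [7,8,10], [7,9,10], [8,9,10]
  3-simplices (5): [1,7,8,9], [1,7,8,10], [1,7,9,10], [1,8,9,10], [7,8,9,10]

giving chain groups C_0 ≅ Z^11, C_1 ≅ Z^22, C_2 ≅ Z^16, C_3 ≅ Z^5.

The boundary map ∂_1: C_1 → C_0 maps an edge to its endpoints' difference, ∂[p,q] = q − p. For instance
  ∂[8,10] = [10] − [8].
This gives a 11×22 integer matrix of rank 9; reducing to Smith normal form yields diagonal entries (1,1,1,1,1,1,1,1,1).

Boundary ∂_2: C_2 → C_1 sends each 2-simplex [p,q,r] to [q,r] − [p,r] + [p,q]. For instance
  ∂[7,8,10] = [8,10] − [7,10] + [7,8],
  ∂[1,7,9] = [7,9] − [1,9] + [1,7].
The 22×16 boundary matrix has rank 12 and Smith normal form diag(1,1,1,1,1,1,1,1,1,1,1,1).

Boundary ∂_3: C_3 → C_2 sends each 3-simplex σ to the alternating sum Σ_i (−1)^i (σ with its i-th vertex removed). For instance
  ∂[1,7,8,10] = [7,8,10] − [1,8,10] + [1,7,10] − [1,7,8],
  ∂[1,8,9,10] = [8,9,10] − [1,9,10] + [1,8,10] − [1,8,9].
The 16×5 boundary matrix has rank 4 and Smith normal form diag(1,1,1,1).

Reading off H_k = ker ∂_k / im ∂_{k+1}:

  H_0: rank C_0 − rank ∂_1 = 11 − 9 = 2, and the invariant factors of ∂_1 are all 1, so H_0 = Z^2.
  H_1: rank ker ∂_1 − rank ∂_2 = (22 − 9) − 12 = 1, and the invariant factors of ∂_2 are all 1, so H_1 = Z.
  H_2: rank ker ∂_2 − rank ∂_3 = (16 − 12) − 4 = 0, and the invariant factors of ∂_3 are all 1, so H_2 = 0.
  H_3: rank ker ∂_3 − rank ∂_4 = (5 − 4) − 0 = 1, and there is no ∂_4, so H_3 = Z.

As a check, the Euler characteristic is 11 − 22 + 16 − 5 = 0, which agrees with 2 − 1 + 0 − 1 = 0.
(K is a triangulation of the disjoint union of the 3-sphere S^3 and the cylinder S^1 x I.)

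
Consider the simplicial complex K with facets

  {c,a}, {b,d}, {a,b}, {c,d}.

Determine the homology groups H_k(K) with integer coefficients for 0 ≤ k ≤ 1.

K has 4 vertices, 4 edges.
rank ∂_0 = 0, rank ∂_1 = 3 ⇒ b_0 = 4 − 0 − 3 = 1; all invariant factors of ∂_1 are 1 so no torsion. So H_0 = Z.
rank ∂_1 = 3, rank ∂_2 = 0 ⇒ b_1 = 4 − 3 − 0 = 1. So H_1 = Z.

H_0 ≅ Z,  H_1 ≅ Z.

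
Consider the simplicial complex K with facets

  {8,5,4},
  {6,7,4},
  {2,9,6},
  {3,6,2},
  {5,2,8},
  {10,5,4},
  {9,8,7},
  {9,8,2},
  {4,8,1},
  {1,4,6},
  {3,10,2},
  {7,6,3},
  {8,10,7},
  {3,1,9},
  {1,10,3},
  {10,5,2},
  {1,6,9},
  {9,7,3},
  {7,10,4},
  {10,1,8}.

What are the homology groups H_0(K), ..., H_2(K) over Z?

Fix the vertex order 1 < 2 < 3 < 4 < 5 < 6 < 7 < 8 < 9 < 10 and write every simplex with vertices in increasing order. Then dim K = 2 and the simplices of K are:

  0-simplices (10): [1], [2], [3], [4], [5], [6], [7], [8], [9], [10]
  1-simplices (30): (30 of them)
  2-simplices (20): (20 of them)

Hence C_0 ≅ Z^10, C_1 ≅ Z^30, C_2 ≅ Z^20.

The boundary map ∂_1: C_1 → C_0 is given by ∂[p,q] = [q] − [p]. For instance
  ∂[2,5] = [5] − [2].
The resulting 10×30 matrix has rank 9, and its Smith normal form has invariant factors (1,1,1,1,1,1,1,1,1).

The boundary map ∂_2: C_2 → C_1 sends each 2-simplex [p,q,r] to [q,r] − [p,r] + [p,q]. For instance
  ∂[2,8,9] = [8,9] − [2,9] + [2,8],
  ∂[1,3,10] = [3,10] − [1,10] + [1,3].
The resulting 30×20 matrix has rank 20, and its Smith normal form has invariant factors (1,1,1,1,1,1,1,1,1,1,1,1,1,1,1,1,1,1,1,2).

Computing H_k = (kernel of ∂_k) / (image of ∂_{k+1}):

  H_0: rank C_0 − rank ∂_1 = 10 − 9 = 1, and the invariant factors of ∂_1 are all 1, so H_0 = Z.
  H_1: rank ker ∂_1 − rank ∂_2 = (30 − 9) − 20 = 1, and ∂_2 has invariant factor 2 > 1, so H_1 = Z ⊕ Z/2Z.
  H_2: rank ker ∂_2 − rank ∂_3 = (20 − 20) − 0 = 0, and there is no ∂_3, so H_2 = 0.

H_0 = Z,  H_1 = Z ⊕ Z/2Z,  H_2 = 0.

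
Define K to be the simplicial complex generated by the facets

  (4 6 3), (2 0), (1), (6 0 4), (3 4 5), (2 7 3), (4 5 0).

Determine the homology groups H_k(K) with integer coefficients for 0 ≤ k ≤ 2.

H_0 ≅ Z^2,  H_1 ≅ Z,  H_2 = 0.

Fix the vertex order 0 < 1 < 2 < 3 < 4 < 5 < 6 < 7 and write every simplex with vertices in increasing order. Then dim K = 2 and the simplices of K are:

  0-simplices (8): [0], [1], [2], [3], [4], [5], [6], [7]
  1-simplices (12): [0,2], [0,4], [0,5], [0,6], [2,3], [2,7], [3,4], [3,5], [3,6], [3,7], [4,5], [4,6]
  2-simplices (5): [0,4,5], [0,4,6], [2,3,7], [3,4,5], [3,4,6]

giving chain groups C_0 ≅ Z^8, C_1 ≅ Z^12, C_2 ≅ Z^5.

∂_1: C_1 → C_0 maps an edge to its endpoints' difference, ∂[p,q] = q − p.
This gives a 8×12 integer matrix of rank 6; reducing to Smith normal form yields diagonal entries (1,1,1,1,1,1).

The boundary map ∂_2: C_2 → C_1 acts by ∂[p,q,r] = [q,r] − [p,r] + [p,q]. For instance
  ∂[0,4,5] = [4,5] − [0,5] + [0,4],
  ∂[2,3,7] = [3,7] − [2,7] + [2,3].
The 12×5 boundary matrix has rank 5 and Smith normal form diag(1,1,1,1,1).

From H_k ≅ ker(∂_k) / im(∂_{k+1}) we obtain:

  H_0: rank C_0 − rank ∂_1 = 8 − 6 = 2, and the invariant factors of ∂_1 are all 1, so H_0 = Z^2.
  H_1: rank ker ∂_1 − rank ∂_2 = (12 − 6) − 5 = 1, and the invariant factors of ∂_2 are all 1, so H_1 = Z.
  H_2: rank ker ∂_2 − rank ∂_3 = (5 − 5) − 0 = 0, and there is no ∂_3, so H_2 = 0.

As a check, the Euler characteristic is 8 − 12 + 5 = 1, which agrees with 2 − 1 + 0 = 1.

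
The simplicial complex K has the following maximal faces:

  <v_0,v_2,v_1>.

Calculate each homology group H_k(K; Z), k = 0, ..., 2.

K has 3 vertices, 3 edges, 1 triangle.
rank ∂_0 = 0, rank ∂_1 = 2 ⇒ b_0 = 3 − 0 − 2 = 1; all invariant factors of ∂_1 are 1 so no torsion. So H_0 = Z.
rank ∂_1 = 2, rank ∂_2 = 1 ⇒ b_1 = 3 − 2 − 1 = 0; all invariant factors of ∂_2 are 1 so no torsion. So H_1 = 0.
rank ∂_2 = 1, rank ∂_3 = 0 ⇒ b_2 = 1 − 1 − 0 = 0. So H_2 = 0.

H_0 ≅ Z,  H_1 = 0,  H_2 = 0.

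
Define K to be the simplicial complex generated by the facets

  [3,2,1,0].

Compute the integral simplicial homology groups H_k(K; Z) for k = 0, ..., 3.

H_0 = Z,  H_1 = 0,  H_2 = 0,  H_3 = 0.

We work with the vertex ordering 0 < 1 < 2 < 3. The simplices of K, each written with vertices in increasing order, are:

  0-simplices (4): [0], [1], [2], [3]
  1-simplices (6): [0,1], [0,2], [0,3], [1,2], [1,3], [2,3]
  2-simplices (4): [0,1,2], [0,1,3], [0,2,3], [1,2,3]
  3-simplices (1): [0,1,2,3]

giving chain groups C_0 ≅ Z^4, C_1 ≅ Z^6, C_2 ≅ Z^4, C_3 ≅ Z^1.

The boundary map ∂_1: C_1 → C_0 is given by ∂[p,q] = [q] − [p].
The resulting 4×6 matrix has rank 3, and its Smith normal form has invariant factors (1,1,1).

The boundary map ∂_2: C_2 → C_1 sends each 2-simplex [p,q,r] to [q,r] − [p,r] + [p,q]. For instance
  ∂[0,1,3] = [1,3] − [0,3] + [0,1],
  ∂[1,2,3] = [2,3] − [1,3] + [1,2].
The resulting 6×4 matrix has rank 3, and its Smith normal form has invariant factors (1,1,1).

Boundary ∂_3: C_3 → C_2 sends each 3-simplex σ to the alternating sum Σ_i (−1)^i (σ with its i-th vertex removed). For instance
  ∂[0,1,2,3] = [1,2,3] − [0,2,3] + [0,1,3] − [0,1,2].
This gives a 4×1 integer matrix of rank 1; reducing to Smith normal form yields diagonal entries (1).

Reading off H_k = ker ∂_k / im ∂_{k+1}:

  H_0: rank C_0 − rank ∂_1 = 4 − 3 = 1, and the invariant factors of ∂_1 are all 1, so H_0 = Z.
  H_1: rank ker ∂_1 − rank ∂_2 = (6 − 3) − 3 = 0, and the invariant factors of ∂_2 are all 1, so H_1 = 0.
  H_2: rank ker ∂_2 − rank ∂_3 = (4 − 3) − 1 = 0, and the invariant factors of ∂_3 are all 1, so H_2 = 0.
  H_3: rank ker ∂_3 − rank ∂_4 = (1 − 1) − 0 = 0, and there is no ∂_4, so H_3 = 0.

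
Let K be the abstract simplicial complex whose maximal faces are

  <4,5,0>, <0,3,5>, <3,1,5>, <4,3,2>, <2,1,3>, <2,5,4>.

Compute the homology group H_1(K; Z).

Take the total order 0 < 1 < 2 < 3 < 4 < 5 on the vertex set. Then K (dimension 2) consists of the simplices:

  0-simplices (6): [0], [1], [2], [3], [4], [5]
  1-simplices (12): [0,3], [0,4], [0,5], [1,2], [1,3], [1,5], [2,3], [2,4], [2,5], [3,4], [3,5], [4,5]
  2-simplices (6): [0,3,5], [0,4,5], [1,2,3], [1,3,5], [2,3,4], [2,4,5]

so the chain groups are C_0 ≅ Z^6, C_1 ≅ Z^12, C_2 ≅ Z^6.

Boundary ∂_1: C_1 → C_0 is given by ∂[p,q] = [q] − [p]. For instance
  ∂[2,3] = [3] − [2].
As a 6×12 matrix over Z this has rank 5, with invariant factors (1,1,1,1,1).

∂_2: C_2 → C_1 maps a triangle to the signed sum of its edges. For instance
  ∂[1,3,5] = [3,5] − [1,5] + [1,3],
  ∂[2,4,5] = [4,5] − [2,5] + [2,4].
The 12×6 boundary matrix has rank 6 and Smith normal form diag(1,1,1,1,1,1).

Computing H_k = (kernel of ∂_k) / (image of ∂_{k+1}):

  H_1: rank ker ∂_1 − rank ∂_2 = (12 − 5) − 6 = 1, and the invariant factors of ∂_2 are all 1, so H_1 = Z.

H_1 ≅ Z.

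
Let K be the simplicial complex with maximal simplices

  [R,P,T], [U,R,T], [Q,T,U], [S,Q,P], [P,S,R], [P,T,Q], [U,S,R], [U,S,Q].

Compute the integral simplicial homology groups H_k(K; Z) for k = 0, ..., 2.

H_0 = Z,  H_1 = 0,  H_2 = Z.

Take the total order P < Q < R < S < T < U on the vertex set. Then K (dimension 2) consists of the simplices:

  0-simplices (6): P, Q, R, S, T, U
  1-simplices (12): PQ, PR, PS, PT, QS, QT, QU, RS, RT, RU, SU, TU
  2-simplices (8): PQS, PQT, PRS, PRT, QSU, QTU, RSU, RTU

so the chain groups are C_0 ≅ Z^6, C_1 ≅ Z^12, C_2 ≅ Z^8.

The boundary map ∂_1: C_1 → C_0 is given by ∂[p,q] = [q] − [p]. For instance
  ∂RS = S − R.
This gives a 6×12 integer matrix of rank 5; reducing to Smith normal form yields diagonal entries (1,1,1,1,1).

Boundary ∂_2: C_2 → C_1 maps a triangle to the signed sum of its edges. For instance
  ∂QTU = TU − QU + QT,
  ∂PQT = QT − PT + PQ.
As a 12×8 matrix over Z this has rank 7, with invariant factors (1,1,1,1,1,1,1).

From H_k ≅ ker(∂_k) / im(∂_{k+1}) we obtain:

  H_0: rank C_0 − rank ∂_1 = 6 − 5 = 1, and the invariant factors of ∂_1 are all 1, so H_0 ≅ Z.
  H_1: rank ker ∂_1 − rank ∂_2 = (12 − 5) − 7 = 0, and the invariant factors of ∂_2 are all 1, so H_1 ≅ 0.
  H_2: rank ker ∂_2 − rank ∂_3 = (8 − 7) − 0 = 1, and there is no ∂_3, so H_2 ≅ Z.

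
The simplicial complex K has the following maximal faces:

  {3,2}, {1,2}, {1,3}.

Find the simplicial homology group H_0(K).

H_0 ≅ Z.

Order the vertices as 1 < 2 < 3. Listing each simplex with vertices in this order, K has dimension 1 with simplices:

  0-simplices (3): [1], [2], [3]
  1-simplices (3): [1,2], [1,3], [2,3]

giving chain groups C_0 ≅ Z^3, C_1 ≅ Z^3.

Boundary ∂_1: C_1 → C_0 is given by ∂[p,q] = [q] − [p].
The 3×3 boundary matrix has rank 2 and Smith normal form diag(1,1).

Reading off H_k = ker ∂_k / im ∂_{k+1}:

  H_0: rank C_0 − rank ∂_1 = 3 − 2 = 1, and the invariant factors of ∂_1 are all 1, so H_0 ≅ Z.

(K is a triangulation of the circle S^1.)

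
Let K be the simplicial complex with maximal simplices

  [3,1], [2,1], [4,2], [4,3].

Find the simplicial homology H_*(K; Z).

Order the vertices as 1 < 2 < 3 < 4. Listing each simplex with vertices in this order, K has dimension 1 with simplices:

  0-simplices (4): [1], [2], [3], [4]
  1-simplices (4): [1,2], [1,3], [2,4], [3,4]

so the chain groups are C_0 ≅ Z^4, C_1 ≅ Z^4.

The boundary map ∂_1: C_1 → C_0 is given by ∂[p,q] = [q] − [p]. For instance
  ∂[3,4] = [4] − [3].
As a 4×4 matrix over Z this has rank 3, with invariant factors (1,1,1).

Computing H_k = (kernel of ∂_k) / (image of ∂_{k+1}):

  H_0: rank C_0 − rank ∂_1 = 4 − 3 = 1, and the invariant factors of ∂_1 are all 1, so H_0 ≅ Z.
  H_1: rank ker ∂_1 − rank ∂_2 = (4 − 3) − 0 = 1, and there is no ∂_2, so H_1 ≅ Z.

(K is a triangulation of the circle S^1.)

H_0 = Z,  H_1 = Z.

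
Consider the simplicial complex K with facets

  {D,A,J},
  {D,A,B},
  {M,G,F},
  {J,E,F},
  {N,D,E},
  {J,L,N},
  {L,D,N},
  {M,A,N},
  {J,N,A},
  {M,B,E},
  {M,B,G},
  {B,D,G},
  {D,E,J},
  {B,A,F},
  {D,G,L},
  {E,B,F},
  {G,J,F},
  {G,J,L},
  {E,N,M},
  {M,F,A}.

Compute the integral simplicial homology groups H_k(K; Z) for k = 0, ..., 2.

H_0 ≅ Z,  H_1 ≅ Z ⊕ Z/2,  H_2 = 0.

Order the vertices as A < B < D < E < F < G < J < L < M < N. Listing each simplex with vertices in this order, K has dimension 2 with simplices:

  0-simplices (10): A, B, D, E, F, G, J, L, M, N
  1-simplices (30): AB, AD, AF, AJ, AM, AN, BD, BE, BF, BG, BM, DE, DG, DJ, DL, DN, EF, EJ, EM, EN, FG, FJ, FM, GJ, GL, GM, JL, JN, LN, MN
  2-simplices (20): ABD, ABF, ADJ, AFM, AJN, AMN, BDG, BEF, BEM, BGM, DEJ, DEN, DGL, DLN, EFJ, EMN, FGJ, FGM, GJL, JLN

so the chain groups are C_0 ≅ Z^10, C_1 ≅ Z^30, C_2 ≅ Z^20.

∂_1: C_1 → C_0 sends each edge [p,q] (with p < q) to q − p.
This gives a 10×30 integer matrix of rank 9; reducing to Smith normal form yields diagonal entries (1,1,1,1,1,1,1,1,1).

The boundary map ∂_2: C_2 → C_1 acts by ∂[p,q,r] = [q,r] − [p,r] + [p,q]. For instance
  ∂EFJ = FJ − EJ + EF,
  ∂AJN = JN − AN + AJ.
This gives a 30×20 integer matrix of rank 20; reducing to Smith normal form yields diagonal entries (1,1,1,1,1,1,1,1,1,1,1,1,1,1,1,1,1,1,1,2).

Now H_k = ker ∂_k / im ∂_{k+1}, so:

  H_0: rank C_0 − rank ∂_1 = 10 − 9 = 1, and the invariant factors of ∂_1 are all 1, so H_0 = Z.
  H_1: rank ker ∂_1 − rank ∂_2 = (30 − 9) − 20 = 1, and ∂_2 has invariant factor 2 > 1, so H_1 = Z ⊕ Z/2.
  H_2: rank ker ∂_2 − rank ∂_3 = (20 − 20) − 0 = 0, and there is no ∂_3, so H_2 = 0.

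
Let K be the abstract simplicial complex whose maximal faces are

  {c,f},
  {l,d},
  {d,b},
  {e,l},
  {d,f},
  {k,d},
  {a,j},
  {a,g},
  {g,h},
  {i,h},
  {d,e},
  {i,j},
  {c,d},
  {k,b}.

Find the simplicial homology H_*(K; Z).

Fix the vertex order a < b < c < d < e < f < g < h < i < j < k < l and write every simplex with vertices in increasing order. Then dim K = 1 and the simplices of K are:

  0-simplices (12): a, b, c, d, e, f, g, h, i, j, k, l
  1-simplices (14): ag, aj, bd, bk, cd, cf, de, df, dk, dl, el, gh, hi, ij

Hence C_0 ≅ Z^12, C_1 ≅ Z^14.

∂_1: C_1 → C_0 maps an edge to its endpoints' difference, ∂[p,q] = q − p. For instance
  ∂cf = f − c.
The 12×14 boundary matrix has rank 10 and Smith normal form diag(1,1,1,1,1,1,1,1,1,1).

From H_k ≅ ker(∂_k) / im(∂_{k+1}) we obtain:

  H_0: rank C_0 − rank ∂_1 = 12 − 10 = 2, and the invariant factors of ∂_1 are all 1, so H_0 ≅ Z^2.
  H_1: rank ker ∂_1 − rank ∂_2 = (14 − 10) − 0 = 4, and there is no ∂_2, so H_1 ≅ Z^4.

H_0 ≅ Z^2,  H_1 ≅ Z^4.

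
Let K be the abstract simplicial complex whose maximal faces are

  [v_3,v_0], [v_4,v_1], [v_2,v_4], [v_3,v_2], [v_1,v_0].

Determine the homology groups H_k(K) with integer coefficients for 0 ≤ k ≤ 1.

Take the total order v_0 < v_1 < v_2 < v_3 < v_4 on the vertex set. Then K (dimension 1) consists of the simplices:

  0-simplices (5): [v_0], [v_1], [v_2], [v_3], [v_4]
  1-simplices (5): [v_0,v_1], [v_0,v_3], [v_1,v_4], [v_2,v_3], [v_2,v_4]

Hence C_0 ≅ Z^5, C_1 ≅ Z^5.

∂_1: C_1 → C_0 maps an edge to its endpoints' difference, ∂[p,q] = q − p.
The resulting 5×5 matrix has rank 4, and its Smith normal form has invariant factors (1,1,1,1).

Computing H_k = (kernel of ∂_k) / (image of ∂_{k+1}):

  H_0: rank C_0 − rank ∂_1 = 5 − 4 = 1, and the invariant factors of ∂_1 are all 1, so H_0 = Z.
  H_1: rank ker ∂_1 − rank ∂_2 = (5 − 4) − 0 = 1, and there is no ∂_2, so H_1 = Z.

As a check, the Euler characteristic is 5 − 5 = 0, which agrees with 1 − 1 = 0.

H_0 = Z,  H_1 = Z.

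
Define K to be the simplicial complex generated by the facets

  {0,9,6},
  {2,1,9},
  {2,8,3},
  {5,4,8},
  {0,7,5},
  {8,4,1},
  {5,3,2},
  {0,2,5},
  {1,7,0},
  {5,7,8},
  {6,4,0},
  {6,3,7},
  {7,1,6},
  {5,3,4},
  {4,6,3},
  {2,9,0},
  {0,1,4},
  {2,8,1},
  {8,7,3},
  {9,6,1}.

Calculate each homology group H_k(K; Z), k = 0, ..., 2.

H_0 ≅ Z,  H_1 ≅ Z ⊕ Z/2,  H_2 = 0.

We work with the vertex ordering 0 < 1 < 2 < 3 < 4 < 5 < 6 < 7 < 8 < 9. The simplices of K, each written with vertices in increasing order, are:

  0-simplices (10): [0], [1], [2], [3], [4], [5], [6], [7], [8], [9]
  1-simplices (30): (30 of them)
  2-simplices (20): (20 of them)

so the chain groups are C_0 ≅ Z^10, C_1 ≅ Z^30, C_2 ≅ Z^20.

The boundary map ∂_1: C_1 → C_0 is given by ∂[p,q] = [q] − [p]. For instance
  ∂[1,8] = [8] − [1].
As a 10×30 matrix over Z this has rank 9, with invariant factors (1,1,1,1,1,1,1,1,1).

The boundary map ∂_2: C_2 → C_1 acts by ∂[p,q,r] = [q,r] − [p,r] + [p,q]. For instance
  ∂[3,6,7] = [6,7] − [3,7] + [3,6],
  ∂[2,3,8] = [3,8] − [2,8] + [2,3].
As a 30×20 matrix over Z this has rank 20, with invariant factors (1,1,1,1,1,1,1,1,1,1,1,1,1,1,1,1,1,1,1,2).

Reading off H_k = ker ∂_k / im ∂_{k+1}:

  H_0: rank C_0 − rank ∂_1 = 10 − 9 = 1, and the invariant factors of ∂_1 are all 1, so H_0 = Z.
  H_1: rank ker ∂_1 − rank ∂_2 = (30 − 9) − 20 = 1, and ∂_2 has invariant factor 2 > 1, so H_1 = Z ⊕ Z/2.
  H_2: rank ker ∂_2 − rank ∂_3 = (20 − 20) − 0 = 0, and there is no ∂_3, so H_2 = 0.

As a check, the Euler characteristic is 10 − 30 + 20 = 0, which agrees with 1 − 1 + 0 = 0.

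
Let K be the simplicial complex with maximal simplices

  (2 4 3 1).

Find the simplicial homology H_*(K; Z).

H_0 = Z,  H_1 = 0,  H_2 = 0,  H_3 = 0.

We work with the vertex ordering 1 < 2 < 3 < 4. The simplices of K, each written with vertices in increasing order, are:

  0-simplices (4): [1], [2], [3], [4]
  1-simplices (6): [1,2], [1,3], [1,4], [2,3], [2,4], [3,4]
  2-simplices (4): [1,2,3], [1,2,4], [1,3,4], [2,3,4]
  3-simplices (1): [1,2,3,4]

giving chain groups C_0 ≅ Z^4, C_1 ≅ Z^6, C_2 ≅ Z^4, C_3 ≅ Z^1.

∂_1: C_1 → C_0 is given by ∂[p,q] = [q] − [p]. For instance
  ∂[1,4] = [4] − [1].
The 4×6 boundary matrix has rank 3 and Smith normal form diag(1,1,1).

The boundary map ∂_2: C_2 → C_1 sends each 2-simplex [p,q,r] to [q,r] − [p,r] + [p,q]. For instance
  ∂[1,3,4] = [3,4] − [1,4] + [1,3],
  ∂[1,2,3] = [2,3] − [1,3] + [1,2].
This gives a 6×4 integer matrix of rank 3; reducing to Smith normal form yields diagonal entries (1,1,1).

The boundary map ∂_3: C_3 → C_2 sends each 3-simplex σ to the alternating sum Σ_i (−1)^i (σ with its i-th vertex removed). For instance
  ∂[1,2,3,4] = [2,3,4] − [1,3,4] + [1,2,4] − [1,2,3].
As a 4×1 matrix over Z this has rank 1, with invariant factors (1).

Reading off H_k = ker ∂_k / im ∂_{k+1}:

  H_0: rank C_0 − rank ∂_1 = 4 − 3 = 1, and the invariant factors of ∂_1 are all 1, so H_0 ≅ Z.
  H_1: rank ker ∂_1 − rank ∂_2 = (6 − 3) − 3 = 0, and the invariant factors of ∂_2 are all 1, so H_1 ≅ 0.
  H_2: rank ker ∂_2 − rank ∂_3 = (4 − 3) − 1 = 0, and the invariant factors of ∂_3 are all 1, so H_2 ≅ 0.
  H_3: rank ker ∂_3 − rank ∂_4 = (1 − 1) − 0 = 0, and there is no ∂_4, so H_3 ≅ 0.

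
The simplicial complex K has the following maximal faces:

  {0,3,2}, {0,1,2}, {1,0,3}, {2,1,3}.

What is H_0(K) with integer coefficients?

Take the total order 0 < 1 < 2 < 3 on the vertex set. Then K (dimension 2) consists of the simplices:

  0-simplices (4): [0], [1], [2], [3]
  1-simplices (6): [0,1], [0,2], [0,3], [1,2], [1,3], [2,3]
  2-simplices (4): [0,1,2], [0,1,3], [0,2,3], [1,2,3]

giving chain groups C_0 ≅ Z^4, C_1 ≅ Z^6, C_2 ≅ Z^4.

Boundary ∂_1: C_1 → C_0 maps an edge to its endpoints' difference, ∂[p,q] = q − p. For instance
  ∂[1,2] = [2] − [1].
As a 4×6 matrix over Z this has rank 3, with invariant factors (1,1,1).

The boundary map ∂_2: C_2 → C_1 sends each 2-simplex [p,q,r] to [q,r] − [p,r] + [p,q]. For instance
  ∂[1,2,3] = [2,3] − [1,3] + [1,2],
  ∂[0,1,3] = [1,3] − [0,3] + [0,1].
This gives a 6×4 integer matrix of rank 3; reducing to Smith normal form yields diagonal entries (1,1,1).

Computing H_k = (kernel of ∂_k) / (image of ∂_{k+1}):

  H_0: rank C_0 − rank ∂_1 = 4 − 3 = 1, and the invariant factors of ∂_1 are all 1, so H_0 ≅ Z.

H_0 = Z.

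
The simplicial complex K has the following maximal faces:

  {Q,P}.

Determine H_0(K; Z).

H_0 = Z.

We work with the vertex ordering P < Q. The simplices of K, each written with vertices in increasing order, are:

  0-simplices (2): P, Q
  1-simplices (1): PQ

giving chain groups C_0 ≅ Z^2, C_1 ≅ Z^1.

The boundary map ∂_1: C_1 → C_0 is given by ∂[p,q] = [q] − [p]. For instance
  ∂PQ = Q − P.
This gives a 2×1 integer matrix of rank 1; reducing to Smith normal form yields diagonal entries (1).

Reading off H_k = ker ∂_k / im ∂_{k+1}:

  H_0: rank C_0 − rank ∂_1 = 2 − 1 = 1, and the invariant factors of ∂_1 are all 1, so H_0 ≅ Z.

(K is a triangulation of the 1-simplex.)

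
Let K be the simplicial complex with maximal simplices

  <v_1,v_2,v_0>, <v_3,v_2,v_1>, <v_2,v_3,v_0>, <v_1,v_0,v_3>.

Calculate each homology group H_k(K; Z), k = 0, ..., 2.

K has 4 vertices, 6 edges, 4 triangles.
rank ∂_0 = 0, rank ∂_1 = 3 ⇒ b_0 = 4 − 0 − 3 = 1; all invariant factors of ∂_1 are 1 so no torsion. So H_0 ≅ Z.
rank ∂_1 = 3, rank ∂_2 = 3 ⇒ b_1 = 6 − 3 − 3 = 0; all invariant factors of ∂_2 are 1 so no torsion. So H_1 ≅ 0.
rank ∂_2 = 3, rank ∂_3 = 0 ⇒ b_2 = 4 − 3 − 0 = 1. So H_2 ≅ Z.

H_0 ≅ Z,  H_1 = 0,  H_2 ≅ Z.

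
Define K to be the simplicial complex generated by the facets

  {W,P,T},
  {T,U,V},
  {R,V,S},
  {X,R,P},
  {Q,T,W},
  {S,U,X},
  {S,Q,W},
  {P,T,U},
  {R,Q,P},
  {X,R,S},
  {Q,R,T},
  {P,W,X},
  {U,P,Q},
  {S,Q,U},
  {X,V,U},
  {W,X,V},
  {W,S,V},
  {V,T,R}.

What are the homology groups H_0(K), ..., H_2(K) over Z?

H_0 = Z,  H_1 = Z ⊕ Z/2,  H_2 = 0.

Fix the vertex order P < Q < R < S < T < U < V < W < X and write every simplex with vertices in increasing order. Then dim K = 2 and the simplices of K are:

  0-simplices (9): P, Q, R, S, T, U, V, W, X
  1-simplices (27): PQ, PR, PT, PU, PW, PX, QR, QS, QT, QU, QW, RS, RT, RV, RX, SU, SV, SW, SX, TU, TV, TW, UV, UX, VW, VX, WX
  2-simplices (18): PQR, PQU, PRX, PTU, PTW, PWX, QRT, QSU, QSW, QTW, RSV, RSX, RTV, SUX, SVW, TUV, UVX, VWX

so the chain groups are C_0 ≅ Z^9, C_1 ≅ Z^27, C_2 ≅ Z^18.

∂_1: C_1 → C_0 sends each edge [p,q] (with p < q) to q − p. For instance
  ∂RX = X − R.
This gives a 9×27 integer matrix of rank 8; reducing to Smith normal form yields diagonal entries (1,1,1,1,1,1,1,1).

∂_2: C_2 → C_1 sends each 2-simplex [p,q,r] to [q,r] − [p,r] + [p,q]. For instance
  ∂QSU = SU − QU + QS,
  ∂TUV = UV − TV + TU.
The resulting 27×18 matrix has rank 18, and its Smith normal form has invariant factors (1,1,1,1,1,1,1,1,1,1,1,1,1,1,1,1,1,2).

Now H_k = ker ∂_k / im ∂_{k+1}, so:

  H_0: rank C_0 − rank ∂_1 = 9 − 8 = 1, and the invariant factors of ∂_1 are all 1, so H_0 = Z.
  H_1: rank ker ∂_1 − rank ∂_2 = (27 − 8) − 18 = 1, and ∂_2 has invariant factor 2 > 1, so H_1 = Z ⊕ Z/2.
  H_2: rank ker ∂_2 − rank ∂_3 = (18 − 18) − 0 = 0, and there is no ∂_3, so H_2 = 0.

As a check, the Euler characteristic is 9 − 27 + 18 = 0, which agrees with 1 − 1 + 0 = 0.
(K is a triangulation of the Klein bottle.)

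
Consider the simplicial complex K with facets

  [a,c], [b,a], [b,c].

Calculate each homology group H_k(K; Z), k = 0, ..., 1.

Fix the vertex order a < b < c and write every simplex with vertices in increasing order. Then dim K = 1 and the simplices of K are:

  0-simplices (3): a, b, c
  1-simplices (3): ab, ac, bc

Hence C_0 ≅ Z^3, C_1 ≅ Z^3.

∂_1: C_1 → C_0 is given by ∂[p,q] = [q] − [p]. For instance
  ∂ab = b − a.
The 3×3 boundary matrix has rank 2 and Smith normal form diag(1,1).

Reading off H_k = ker ∂_k / im ∂_{k+1}:

  H_0: rank C_0 − rank ∂_1 = 3 − 2 = 1, and the invariant factors of ∂_1 are all 1, so H_0 ≅ Z.
  H_1: rank ker ∂_1 − rank ∂_2 = (3 − 2) − 0 = 1, and there is no ∂_2, so H_1 ≅ Z.

As a check, the Euler characteristic is 3 − 3 = 0, which agrees with 1 − 1 = 0.

H_0 ≅ Z,  H_1 ≅ Z.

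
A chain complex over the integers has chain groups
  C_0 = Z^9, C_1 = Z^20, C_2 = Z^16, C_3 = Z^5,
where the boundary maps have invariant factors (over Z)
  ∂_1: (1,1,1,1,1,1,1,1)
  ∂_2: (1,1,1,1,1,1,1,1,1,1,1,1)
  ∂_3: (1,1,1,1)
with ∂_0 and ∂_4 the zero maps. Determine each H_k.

H_0 = Z,  H_1 = 0,  H_2 = 0,  H_3 = Z.

H_0: b_0 = 9 − 0 − 8 = 1; torsion from ∂_1 factors > 1: none. So H_0 = Z.
H_1: b_1 = 20 − 8 − 12 = 0; torsion from ∂_2 factors > 1: none. So H_1 = 0.
H_2: b_2 = 16 − 12 − 4 = 0; torsion from ∂_3 factors > 1: none. So H_2 = 0.
H_3: b_3 = 5 − 4 − 0 = 1; torsion from ∂_4 factors > 1: none. So H_3 = Z.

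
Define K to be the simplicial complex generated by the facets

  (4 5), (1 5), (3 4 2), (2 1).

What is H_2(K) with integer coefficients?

H_2 = 0.

K has 5 vertices, 6 edges, 1 triangle.
rank ∂_2 = 1, rank ∂_3 = 0 ⇒ b_2 = 1 − 1 − 0 = 0. So H_2 ≅ 0.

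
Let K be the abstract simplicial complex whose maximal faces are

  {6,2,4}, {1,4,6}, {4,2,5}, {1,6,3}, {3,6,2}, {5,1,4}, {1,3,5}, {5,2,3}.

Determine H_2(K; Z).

Take the total order 1 < 2 < 3 < 4 < 5 < 6 on the vertex set. Then K (dimension 2) consists of the simplices:

  0-simplices (6): [1], [2], [3], [4], [5], [6]
  1-simplices (12): [1,3], [1,4], [1,5], [1,6], [2,3], [2,4], [2,5], [2,6], [3,5], [3,6], [4,5], [4,6]
  2-simplices (8): [1,3,5], [1,3,6], [1,4,5], [1,4,6], [2,3,5], [2,3,6], [2,4,5], [2,4,6]

so the chain groups are C_0 ≅ Z^6, C_1 ≅ Z^12, C_2 ≅ Z^8.

∂_1: C_1 → C_0 maps an edge to its endpoints' difference, ∂[p,q] = q − p.
This gives a 6×12 integer matrix of rank 5; reducing to Smith normal form yields diagonal entries (1,1,1,1,1).

The boundary map ∂_2: C_2 → C_1 sends each 2-simplex [p,q,r] to [q,r] − [p,r] + [p,q]. For instance
  ∂[1,3,5] = [3,5] − [1,5] + [1,3],
  ∂[2,4,6] = [4,6] − [2,6] + [2,4].
This gives a 12×8 integer matrix of rank 7; reducing to Smith normal form yields diagonal entries (1,1,1,1,1,1,1).

Reading off H_k = ker ∂_k / im ∂_{k+1}:

  H_2: rank ker ∂_2 − rank ∂_3 = (8 − 7) − 0 = 1, and there is no ∂_3, so H_2 = Z.

H_2 ≅ Z.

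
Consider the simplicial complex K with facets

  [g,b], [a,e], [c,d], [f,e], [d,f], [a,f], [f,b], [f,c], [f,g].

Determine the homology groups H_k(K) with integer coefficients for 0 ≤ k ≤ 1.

Order the vertices as a < b < c < d < e < f < g. Listing each simplex with vertices in this order, K has dimension 1 with simplices:

  0-simplices (7): a, b, c, d, e, f, g
  1-simplices (9): ae, af, bf, bg, cd, cf, df, ef, fg

giving chain groups C_0 ≅ Z^7, C_1 ≅ Z^9.

Boundary ∂_1: C_1 → C_0 maps an edge to its endpoints' difference, ∂[p,q] = q − p. For instance
  ∂fg = g − f.
As a 7×9 matrix over Z this has rank 6, with invariant factors (1,1,1,1,1,1).

Reading off H_k = ker ∂_k / im ∂_{k+1}:

  H_0: rank C_0 − rank ∂_1 = 7 − 6 = 1, and the invariant factors of ∂_1 are all 1, so H_0 ≅ Z.
  H_1: rank ker ∂_1 − rank ∂_2 = (9 − 6) − 0 = 3, and there is no ∂_2, so H_1 ≅ Z^3.

As a check, the Euler characteristic is 7 − 9 = -2, which agrees with 1 − 3 = -2.

H_0 = Z,  H_1 = Z^3.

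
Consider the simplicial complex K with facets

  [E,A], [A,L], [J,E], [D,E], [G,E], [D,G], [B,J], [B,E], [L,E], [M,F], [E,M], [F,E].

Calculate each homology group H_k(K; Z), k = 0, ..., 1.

H_0 ≅ Z,  H_1 ≅ Z^4.

Order the vertices as A < B < D < E < F < G < J < L < M. Listing each simplex with vertices in this order, K has dimension 1 with simplices:

  0-simplices (9): A, B, D, E, F, G, J, L, M
  1-simplices (12): AE, AL, BE, BJ, DE, DG, EF, EG, EJ, EL, EM, FM

Hence C_0 ≅ Z^9, C_1 ≅ Z^12.

Boundary ∂_1: C_1 → C_0 sends each edge [p,q] (with p < q) to q − p.
As a 9×12 matrix over Z this has rank 8, with invariant factors (1,1,1,1,1,1,1,1).

Now H_k = ker ∂_k / im ∂_{k+1}, so:

  H_0: rank C_0 − rank ∂_1 = 9 − 8 = 1, and the invariant factors of ∂_1 are all 1, so H_0 ≅ Z.
  H_1: rank ker ∂_1 − rank ∂_2 = (12 − 8) − 0 = 4, and there is no ∂_2, so H_1 ≅ Z^4.

(K is a triangulation of a wedge of 4 circles.)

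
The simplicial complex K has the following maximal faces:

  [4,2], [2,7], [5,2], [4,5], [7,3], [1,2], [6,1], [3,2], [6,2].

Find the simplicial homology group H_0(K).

H_0 = Z.

Take the total order 1 < 2 < 3 < 4 < 5 < 6 < 7 on the vertex set. Then K (dimension 1) consists of the simplices:

  0-simplices (7): [1], [2], [3], [4], [5], [6], [7]
  1-simplices (9): [1,2], [1,6], [2,3], [2,4], [2,5], [2,6], [2,7], [3,7], [4,5]

Hence C_0 ≅ Z^7, C_1 ≅ Z^9.

∂_1: C_1 → C_0 maps an edge to its endpoints' difference, ∂[p,q] = q − p.
This gives a 7×9 integer matrix of rank 6; reducing to Smith normal form yields diagonal entries (1,1,1,1,1,1).

From H_k ≅ ker(∂_k) / im(∂_{k+1}) we obtain:

  H_0: rank C_0 − rank ∂_1 = 7 − 6 = 1, and the invariant factors of ∂_1 are all 1, so H_0 = Z.

(K is a triangulation of a wedge of 3 circles.)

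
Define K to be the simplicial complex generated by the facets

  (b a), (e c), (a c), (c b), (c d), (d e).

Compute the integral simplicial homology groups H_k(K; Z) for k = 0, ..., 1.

H_0 = Z,  H_1 = Z^2.

Fix the vertex order a < b < c < d < e and write every simplex with vertices in increasing order. Then dim K = 1 and the simplices of K are:

  0-simplices (5): a, b, c, d, e
  1-simplices (6): ab, ac, bc, cd, ce, de

Hence C_0 ≅ Z^5, C_1 ≅ Z^6.

∂_1: C_1 → C_0 maps an edge to its endpoints' difference, ∂[p,q] = q − p.
The resulting 5×6 matrix has rank 4, and its Smith normal form has invariant factors (1,1,1,1).

Reading off H_k = ker ∂_k / im ∂_{k+1}:

  H_0: rank C_0 − rank ∂_1 = 5 − 4 = 1, and the invariant factors of ∂_1 are all 1, so H_0 = Z.
  H_1: rank ker ∂_1 − rank ∂_2 = (6 − 4) − 0 = 2, and there is no ∂_2, so H_1 = Z^2.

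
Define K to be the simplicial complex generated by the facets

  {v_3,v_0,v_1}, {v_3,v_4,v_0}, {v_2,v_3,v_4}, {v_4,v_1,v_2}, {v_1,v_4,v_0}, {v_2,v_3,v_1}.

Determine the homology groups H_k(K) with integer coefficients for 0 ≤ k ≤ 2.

H_0 ≅ Z,  H_1 = 0,  H_2 ≅ Z.

Take the total order v_0 < v_1 < v_2 < v_3 < v_4 on the vertex set. Then K (dimension 2) consists of the simplices:

  0-simplices (5): [v_0], [v_1], [v_2], [v_3], [v_4]
  1-simplices (9): [v_0,v_1], [v_0,v_3], [v_0,v_4], [v_1,v_2], [v_1,v_3], [v_1,v_4], [v_2,v_3], [v_2,v_4], [v_3,v_4]
  2-simplices (6): [v_0,v_1,v_3], [v_0,v_1,v_4], [v_0,v_3,v_4], [v_1,v_2,v_3], [v_1,v_2,v_4], [v_2,v_3,v_4]

giving chain groups C_0 ≅ Z^5, C_1 ≅ Z^9, C_2 ≅ Z^6.

∂_1: C_1 → C_0 maps an edge to its endpoints' difference, ∂[p,q] = q − p.
The resulting 5×9 matrix has rank 4, and its Smith normal form has invariant factors (1,1,1,1).

∂_2: C_2 → C_1 sends each 2-simplex [p,q,r] to [q,r] − [p,r] + [p,q]. For instance
  ∂[v_0,v_1,v_3] = [v_1,v_3] − [v_0,v_3] + [v_0,v_1],
  ∂[v_0,v_1,v_4] = [v_1,v_4] − [v_0,v_4] + [v_0,v_1].
This gives a 9×6 integer matrix of rank 5; reducing to Smith normal form yields diagonal entries (1,1,1,1,1).

Reading off H_k = ker ∂_k / im ∂_{k+1}:

  H_0: rank C_0 − rank ∂_1 = 5 − 4 = 1, and the invariant factors of ∂_1 are all 1, so H_0 = Z.
  H_1: rank ker ∂_1 − rank ∂_2 = (9 − 4) − 5 = 0, and the invariant factors of ∂_2 are all 1, so H_1 = 0.
  H_2: rank ker ∂_2 − rank ∂_3 = (6 − 5) − 0 = 1, and there is no ∂_3, so H_2 = Z.

As a check, the Euler characteristic is 5 − 9 + 6 = 2, which agrees with 1 − 0 + 1 = 2.
(K is a triangulation of the 2-sphere S^2.)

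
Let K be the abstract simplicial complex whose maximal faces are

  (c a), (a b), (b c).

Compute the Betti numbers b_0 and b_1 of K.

b_0 = 1, b_1 = 1.

Take the total order a < b < c on the vertex set. Then K (dimension 1) consists of the simplices:

  0-simplices (3): a, b, c
  1-simplices (3): ab, ac, bc

so the chain groups are C_0 ≅ Z^3, C_1 ≅ Z^3.

∂_1: C_1 → C_0 sends each edge [p,q] (with p < q) to q − p. For instance
  ∂ab = b − a.
This gives a 3×3 integer matrix of rank 2; reducing to Smith normal form yields diagonal entries (1,1).

From H_k ≅ ker(∂_k) / im(∂_{k+1}) we obtain:

  H_0: rank C_0 − rank ∂_1 = 3 − 2 = 1, and the invariant factors of ∂_1 are all 1, so H_0 ≅ Z.
  H_1: rank ker ∂_1 − rank ∂_2 = (3 − 2) − 0 = 1, and there is no ∂_2, so H_1 ≅ Z.

As a check, the Euler characteristic is 3 − 3 = 0, which agrees with 1 − 1 = 0.

Hence the Betti numbers are b_0 = 1, b_1 = 1.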